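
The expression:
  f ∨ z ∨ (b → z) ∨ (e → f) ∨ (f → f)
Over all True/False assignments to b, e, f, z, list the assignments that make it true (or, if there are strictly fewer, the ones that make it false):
is always true.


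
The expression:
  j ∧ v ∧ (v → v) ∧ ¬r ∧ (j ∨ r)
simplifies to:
j ∧ v ∧ ¬r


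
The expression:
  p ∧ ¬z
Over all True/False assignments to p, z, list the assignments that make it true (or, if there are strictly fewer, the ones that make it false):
is true only for:
  p=True, z=False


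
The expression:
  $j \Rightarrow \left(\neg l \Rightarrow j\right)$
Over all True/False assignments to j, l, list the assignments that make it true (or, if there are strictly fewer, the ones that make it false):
is always true.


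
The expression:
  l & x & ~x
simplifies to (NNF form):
False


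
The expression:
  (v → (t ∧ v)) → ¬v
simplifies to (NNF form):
¬t ∨ ¬v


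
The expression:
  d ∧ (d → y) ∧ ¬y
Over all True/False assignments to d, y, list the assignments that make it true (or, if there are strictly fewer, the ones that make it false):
is never true.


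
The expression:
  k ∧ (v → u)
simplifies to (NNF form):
k ∧ (u ∨ ¬v)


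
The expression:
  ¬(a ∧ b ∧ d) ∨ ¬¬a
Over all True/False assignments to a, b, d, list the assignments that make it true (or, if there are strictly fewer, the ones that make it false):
is always true.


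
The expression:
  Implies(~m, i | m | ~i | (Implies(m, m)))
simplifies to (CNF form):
True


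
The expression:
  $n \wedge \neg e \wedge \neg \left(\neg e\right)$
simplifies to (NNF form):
$\text{False}$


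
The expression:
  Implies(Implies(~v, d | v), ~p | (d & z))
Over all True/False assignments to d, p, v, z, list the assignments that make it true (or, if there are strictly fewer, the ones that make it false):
is false only for:
  d=False, p=True, v=True, z=False;
  d=False, p=True, v=True, z=True;
  d=True, p=True, v=False, z=False;
  d=True, p=True, v=True, z=False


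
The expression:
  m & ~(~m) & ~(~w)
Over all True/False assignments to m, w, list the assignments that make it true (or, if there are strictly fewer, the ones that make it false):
is true only for:
  m=True, w=True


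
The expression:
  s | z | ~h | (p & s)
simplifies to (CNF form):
s | z | ~h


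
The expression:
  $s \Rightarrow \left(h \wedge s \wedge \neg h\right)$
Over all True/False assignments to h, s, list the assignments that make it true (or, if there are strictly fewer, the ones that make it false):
is true only for:
  h=False, s=False;
  h=True, s=False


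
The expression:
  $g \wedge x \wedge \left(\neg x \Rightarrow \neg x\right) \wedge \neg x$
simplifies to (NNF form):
$\text{False}$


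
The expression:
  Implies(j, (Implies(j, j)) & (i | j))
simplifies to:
True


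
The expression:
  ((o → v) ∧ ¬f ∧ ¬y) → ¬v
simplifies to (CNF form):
f ∨ y ∨ ¬v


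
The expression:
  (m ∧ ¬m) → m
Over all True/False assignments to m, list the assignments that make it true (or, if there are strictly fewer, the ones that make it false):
is always true.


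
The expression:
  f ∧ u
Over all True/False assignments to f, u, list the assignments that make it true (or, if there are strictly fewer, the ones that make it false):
is true only for:
  f=True, u=True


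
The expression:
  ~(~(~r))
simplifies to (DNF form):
~r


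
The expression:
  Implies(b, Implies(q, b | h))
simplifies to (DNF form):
True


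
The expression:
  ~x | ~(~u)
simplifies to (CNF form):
u | ~x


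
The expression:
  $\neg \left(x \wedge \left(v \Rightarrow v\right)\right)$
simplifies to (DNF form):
$\neg x$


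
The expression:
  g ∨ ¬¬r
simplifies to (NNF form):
g ∨ r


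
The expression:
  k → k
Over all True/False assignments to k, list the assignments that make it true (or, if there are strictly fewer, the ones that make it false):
is always true.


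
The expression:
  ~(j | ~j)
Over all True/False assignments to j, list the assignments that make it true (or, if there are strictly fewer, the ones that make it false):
is never true.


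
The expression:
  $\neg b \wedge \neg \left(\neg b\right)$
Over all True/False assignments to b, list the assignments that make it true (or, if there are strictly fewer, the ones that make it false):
is never true.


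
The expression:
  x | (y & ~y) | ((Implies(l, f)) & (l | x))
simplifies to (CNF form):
(f | x) & (l | x)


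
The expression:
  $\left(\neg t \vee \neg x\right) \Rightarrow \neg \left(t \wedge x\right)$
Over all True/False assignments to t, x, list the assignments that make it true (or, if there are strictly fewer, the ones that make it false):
is always true.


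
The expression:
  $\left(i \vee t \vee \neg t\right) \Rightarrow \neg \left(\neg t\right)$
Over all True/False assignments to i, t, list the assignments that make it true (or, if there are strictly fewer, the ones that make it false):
is true only for:
  i=False, t=True;
  i=True, t=True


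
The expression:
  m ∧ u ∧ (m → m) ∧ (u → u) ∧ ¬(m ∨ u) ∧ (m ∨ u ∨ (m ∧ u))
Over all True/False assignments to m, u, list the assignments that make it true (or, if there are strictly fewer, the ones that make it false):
is never true.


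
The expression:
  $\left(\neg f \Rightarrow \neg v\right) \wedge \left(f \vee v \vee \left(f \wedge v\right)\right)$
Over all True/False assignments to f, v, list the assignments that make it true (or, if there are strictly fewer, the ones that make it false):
is true only for:
  f=True, v=False;
  f=True, v=True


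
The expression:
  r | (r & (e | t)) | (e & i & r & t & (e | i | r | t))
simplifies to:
r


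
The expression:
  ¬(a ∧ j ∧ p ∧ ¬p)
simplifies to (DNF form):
True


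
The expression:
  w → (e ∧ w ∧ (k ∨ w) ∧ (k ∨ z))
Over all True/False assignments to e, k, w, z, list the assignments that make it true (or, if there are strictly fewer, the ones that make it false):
is false only for:
  e=False, k=False, w=True, z=False;
  e=False, k=False, w=True, z=True;
  e=False, k=True, w=True, z=False;
  e=False, k=True, w=True, z=True;
  e=True, k=False, w=True, z=False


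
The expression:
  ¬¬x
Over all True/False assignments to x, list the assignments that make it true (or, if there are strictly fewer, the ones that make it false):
is true only for:
  x=True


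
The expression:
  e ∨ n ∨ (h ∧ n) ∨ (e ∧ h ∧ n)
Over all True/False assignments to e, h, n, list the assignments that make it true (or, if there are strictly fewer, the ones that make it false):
is false only for:
  e=False, h=False, n=False;
  e=False, h=True, n=False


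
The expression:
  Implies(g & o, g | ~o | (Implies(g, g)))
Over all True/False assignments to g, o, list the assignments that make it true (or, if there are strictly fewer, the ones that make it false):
is always true.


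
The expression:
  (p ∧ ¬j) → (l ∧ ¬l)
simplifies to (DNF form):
j ∨ ¬p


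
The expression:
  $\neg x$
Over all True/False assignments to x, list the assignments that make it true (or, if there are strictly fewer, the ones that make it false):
is true only for:
  x=False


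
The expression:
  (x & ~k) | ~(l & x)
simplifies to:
~k | ~l | ~x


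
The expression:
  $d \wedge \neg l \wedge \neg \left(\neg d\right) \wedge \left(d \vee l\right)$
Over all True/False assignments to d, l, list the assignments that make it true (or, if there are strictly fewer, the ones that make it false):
is true only for:
  d=True, l=False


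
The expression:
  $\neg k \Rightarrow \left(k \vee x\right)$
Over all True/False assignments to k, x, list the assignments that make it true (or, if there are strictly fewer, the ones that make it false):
is false only for:
  k=False, x=False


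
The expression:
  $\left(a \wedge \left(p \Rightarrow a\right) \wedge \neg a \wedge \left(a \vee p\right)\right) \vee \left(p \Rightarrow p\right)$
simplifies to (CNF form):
$\text{True}$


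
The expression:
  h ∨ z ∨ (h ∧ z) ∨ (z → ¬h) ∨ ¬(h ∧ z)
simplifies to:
True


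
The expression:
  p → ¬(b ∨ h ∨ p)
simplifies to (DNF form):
¬p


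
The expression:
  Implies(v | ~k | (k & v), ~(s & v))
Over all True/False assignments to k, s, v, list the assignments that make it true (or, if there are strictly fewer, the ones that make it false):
is false only for:
  k=False, s=True, v=True;
  k=True, s=True, v=True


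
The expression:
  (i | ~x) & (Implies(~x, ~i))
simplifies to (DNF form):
(i & x) | (~i & ~x)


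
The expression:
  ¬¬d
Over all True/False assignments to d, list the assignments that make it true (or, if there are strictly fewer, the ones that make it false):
is true only for:
  d=True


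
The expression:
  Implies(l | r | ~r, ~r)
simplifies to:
~r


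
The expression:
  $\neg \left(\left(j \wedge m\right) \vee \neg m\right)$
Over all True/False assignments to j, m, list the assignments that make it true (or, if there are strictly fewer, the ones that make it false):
is true only for:
  j=False, m=True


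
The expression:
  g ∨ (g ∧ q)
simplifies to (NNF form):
g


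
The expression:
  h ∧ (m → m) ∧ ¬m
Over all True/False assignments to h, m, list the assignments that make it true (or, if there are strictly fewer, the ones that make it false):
is true only for:
  h=True, m=False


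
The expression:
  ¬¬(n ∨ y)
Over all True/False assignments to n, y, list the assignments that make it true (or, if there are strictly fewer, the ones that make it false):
is false only for:
  n=False, y=False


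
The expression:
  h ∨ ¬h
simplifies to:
True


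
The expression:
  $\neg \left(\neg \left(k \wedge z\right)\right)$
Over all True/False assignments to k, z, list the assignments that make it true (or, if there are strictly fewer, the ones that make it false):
is true only for:
  k=True, z=True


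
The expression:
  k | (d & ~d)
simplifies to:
k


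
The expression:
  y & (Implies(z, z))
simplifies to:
y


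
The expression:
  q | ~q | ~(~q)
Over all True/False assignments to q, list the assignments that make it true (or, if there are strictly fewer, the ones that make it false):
is always true.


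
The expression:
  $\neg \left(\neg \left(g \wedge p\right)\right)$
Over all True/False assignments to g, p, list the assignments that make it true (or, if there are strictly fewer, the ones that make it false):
is true only for:
  g=True, p=True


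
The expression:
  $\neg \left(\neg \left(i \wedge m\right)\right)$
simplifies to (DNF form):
$i \wedge m$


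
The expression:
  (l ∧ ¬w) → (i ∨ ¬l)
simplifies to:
i ∨ w ∨ ¬l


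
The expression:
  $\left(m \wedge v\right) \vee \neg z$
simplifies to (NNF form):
$\left(m \wedge v\right) \vee \neg z$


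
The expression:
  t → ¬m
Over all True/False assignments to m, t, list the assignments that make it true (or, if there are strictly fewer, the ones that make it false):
is false only for:
  m=True, t=True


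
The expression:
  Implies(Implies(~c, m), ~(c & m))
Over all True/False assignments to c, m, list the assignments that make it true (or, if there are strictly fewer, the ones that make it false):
is false only for:
  c=True, m=True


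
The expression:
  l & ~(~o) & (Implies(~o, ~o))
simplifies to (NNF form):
l & o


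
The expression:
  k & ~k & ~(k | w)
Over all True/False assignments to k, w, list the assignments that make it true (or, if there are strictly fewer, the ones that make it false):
is never true.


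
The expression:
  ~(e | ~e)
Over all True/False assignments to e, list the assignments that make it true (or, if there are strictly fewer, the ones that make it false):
is never true.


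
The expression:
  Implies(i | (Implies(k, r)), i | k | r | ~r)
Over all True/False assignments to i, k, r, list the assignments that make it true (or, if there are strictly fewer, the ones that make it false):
is always true.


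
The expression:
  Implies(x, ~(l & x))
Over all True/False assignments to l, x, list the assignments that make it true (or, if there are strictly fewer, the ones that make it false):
is false only for:
  l=True, x=True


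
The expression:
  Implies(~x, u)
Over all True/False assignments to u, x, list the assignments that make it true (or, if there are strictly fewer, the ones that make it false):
is false only for:
  u=False, x=False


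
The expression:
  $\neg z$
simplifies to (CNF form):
$\neg z$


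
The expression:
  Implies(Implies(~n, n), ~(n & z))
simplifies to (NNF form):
~n | ~z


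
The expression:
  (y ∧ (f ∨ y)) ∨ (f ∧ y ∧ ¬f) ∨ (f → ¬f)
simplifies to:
y ∨ ¬f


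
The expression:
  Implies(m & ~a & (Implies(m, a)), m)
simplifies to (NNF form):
True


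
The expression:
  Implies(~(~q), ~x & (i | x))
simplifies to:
~q | (i & ~x)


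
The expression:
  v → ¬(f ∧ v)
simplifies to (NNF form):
¬f ∨ ¬v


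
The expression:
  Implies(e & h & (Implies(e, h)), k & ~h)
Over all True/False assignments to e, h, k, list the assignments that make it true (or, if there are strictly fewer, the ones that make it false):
is false only for:
  e=True, h=True, k=False;
  e=True, h=True, k=True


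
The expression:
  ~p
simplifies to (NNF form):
~p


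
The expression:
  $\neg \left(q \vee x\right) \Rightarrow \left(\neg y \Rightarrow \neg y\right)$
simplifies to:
$\text{True}$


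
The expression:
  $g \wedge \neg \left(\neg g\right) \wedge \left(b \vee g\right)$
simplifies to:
$g$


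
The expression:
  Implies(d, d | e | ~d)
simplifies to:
True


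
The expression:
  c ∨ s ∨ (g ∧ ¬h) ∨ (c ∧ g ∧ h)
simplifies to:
c ∨ s ∨ (g ∧ ¬h)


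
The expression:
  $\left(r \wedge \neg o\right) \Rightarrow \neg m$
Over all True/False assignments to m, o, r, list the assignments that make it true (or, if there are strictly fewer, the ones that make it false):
is false only for:
  m=True, o=False, r=True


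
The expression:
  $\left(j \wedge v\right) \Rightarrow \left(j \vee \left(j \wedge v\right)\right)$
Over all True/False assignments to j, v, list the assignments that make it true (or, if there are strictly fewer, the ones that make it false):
is always true.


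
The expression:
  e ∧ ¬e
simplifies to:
False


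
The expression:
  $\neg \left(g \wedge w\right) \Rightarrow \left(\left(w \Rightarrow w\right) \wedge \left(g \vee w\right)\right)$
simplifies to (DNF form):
$g \vee w$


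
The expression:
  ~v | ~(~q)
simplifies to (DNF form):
q | ~v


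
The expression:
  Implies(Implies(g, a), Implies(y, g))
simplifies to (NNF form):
g | ~y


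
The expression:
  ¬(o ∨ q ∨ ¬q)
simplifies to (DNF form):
False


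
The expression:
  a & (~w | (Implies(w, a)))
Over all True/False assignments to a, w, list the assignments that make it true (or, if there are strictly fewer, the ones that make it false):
is true only for:
  a=True, w=False;
  a=True, w=True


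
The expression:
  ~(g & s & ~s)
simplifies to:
True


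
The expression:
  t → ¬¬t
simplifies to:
True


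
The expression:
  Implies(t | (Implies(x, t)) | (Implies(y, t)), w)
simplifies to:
w | (x & y & ~t)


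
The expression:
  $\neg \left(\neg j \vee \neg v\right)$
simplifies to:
$j \wedge v$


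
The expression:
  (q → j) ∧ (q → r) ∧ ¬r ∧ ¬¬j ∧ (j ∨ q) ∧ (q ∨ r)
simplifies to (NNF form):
False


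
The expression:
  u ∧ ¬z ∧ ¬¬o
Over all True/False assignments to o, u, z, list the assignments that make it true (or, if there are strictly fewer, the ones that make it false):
is true only for:
  o=True, u=True, z=False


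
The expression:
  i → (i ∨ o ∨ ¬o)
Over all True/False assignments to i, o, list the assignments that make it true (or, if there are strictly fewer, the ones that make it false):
is always true.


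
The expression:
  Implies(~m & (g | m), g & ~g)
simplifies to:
m | ~g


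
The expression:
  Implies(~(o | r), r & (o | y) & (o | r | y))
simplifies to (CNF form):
o | r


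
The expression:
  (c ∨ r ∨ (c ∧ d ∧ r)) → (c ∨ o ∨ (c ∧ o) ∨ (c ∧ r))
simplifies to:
c ∨ o ∨ ¬r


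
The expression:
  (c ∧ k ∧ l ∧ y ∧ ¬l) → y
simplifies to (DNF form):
True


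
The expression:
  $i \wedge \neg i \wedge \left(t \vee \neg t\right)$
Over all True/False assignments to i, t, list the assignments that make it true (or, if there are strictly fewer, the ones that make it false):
is never true.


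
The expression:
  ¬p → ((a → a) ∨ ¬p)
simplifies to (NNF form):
True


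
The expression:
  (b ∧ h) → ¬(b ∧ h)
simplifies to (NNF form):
¬b ∨ ¬h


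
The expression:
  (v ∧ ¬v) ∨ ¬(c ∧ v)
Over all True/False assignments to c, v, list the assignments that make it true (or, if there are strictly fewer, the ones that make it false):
is false only for:
  c=True, v=True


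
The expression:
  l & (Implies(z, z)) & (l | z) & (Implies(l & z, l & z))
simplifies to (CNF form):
l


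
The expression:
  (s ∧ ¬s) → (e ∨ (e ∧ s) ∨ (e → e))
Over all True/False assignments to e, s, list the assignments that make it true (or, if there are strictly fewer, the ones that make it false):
is always true.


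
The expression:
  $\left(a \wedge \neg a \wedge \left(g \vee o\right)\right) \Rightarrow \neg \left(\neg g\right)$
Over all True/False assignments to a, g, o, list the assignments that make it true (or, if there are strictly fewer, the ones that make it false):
is always true.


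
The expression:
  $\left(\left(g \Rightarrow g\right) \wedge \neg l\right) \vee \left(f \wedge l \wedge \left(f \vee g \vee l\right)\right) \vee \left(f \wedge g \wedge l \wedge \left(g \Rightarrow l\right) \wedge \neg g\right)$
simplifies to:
$f \vee \neg l$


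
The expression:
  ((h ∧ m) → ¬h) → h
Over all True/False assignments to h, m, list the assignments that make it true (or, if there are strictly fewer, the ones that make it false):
is true only for:
  h=True, m=False;
  h=True, m=True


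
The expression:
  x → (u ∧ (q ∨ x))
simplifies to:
u ∨ ¬x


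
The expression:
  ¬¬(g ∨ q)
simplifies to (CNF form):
g ∨ q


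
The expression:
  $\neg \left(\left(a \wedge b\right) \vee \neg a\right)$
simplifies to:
$a \wedge \neg b$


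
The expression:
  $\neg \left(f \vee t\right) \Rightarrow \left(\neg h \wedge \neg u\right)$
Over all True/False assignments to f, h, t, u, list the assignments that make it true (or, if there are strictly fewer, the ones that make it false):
is false only for:
  f=False, h=False, t=False, u=True;
  f=False, h=True, t=False, u=False;
  f=False, h=True, t=False, u=True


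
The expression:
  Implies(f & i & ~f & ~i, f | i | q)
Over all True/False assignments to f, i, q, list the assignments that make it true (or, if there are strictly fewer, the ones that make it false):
is always true.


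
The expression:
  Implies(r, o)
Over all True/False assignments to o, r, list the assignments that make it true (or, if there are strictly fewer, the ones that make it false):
is false only for:
  o=False, r=True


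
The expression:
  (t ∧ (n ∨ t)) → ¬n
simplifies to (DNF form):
¬n ∨ ¬t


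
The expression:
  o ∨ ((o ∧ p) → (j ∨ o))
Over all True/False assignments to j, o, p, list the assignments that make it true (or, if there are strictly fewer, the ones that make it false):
is always true.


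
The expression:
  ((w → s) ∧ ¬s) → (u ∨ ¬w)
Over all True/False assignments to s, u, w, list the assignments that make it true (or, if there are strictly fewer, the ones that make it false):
is always true.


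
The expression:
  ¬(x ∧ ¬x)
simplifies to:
True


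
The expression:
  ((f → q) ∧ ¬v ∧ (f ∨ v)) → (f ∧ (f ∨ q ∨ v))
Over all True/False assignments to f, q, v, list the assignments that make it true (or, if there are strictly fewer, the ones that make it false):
is always true.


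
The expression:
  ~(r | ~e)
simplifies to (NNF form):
e & ~r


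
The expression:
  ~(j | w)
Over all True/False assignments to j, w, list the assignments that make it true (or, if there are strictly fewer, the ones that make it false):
is true only for:
  j=False, w=False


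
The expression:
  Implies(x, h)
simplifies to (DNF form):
h | ~x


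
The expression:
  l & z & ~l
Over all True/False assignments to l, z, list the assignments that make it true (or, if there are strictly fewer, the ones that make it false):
is never true.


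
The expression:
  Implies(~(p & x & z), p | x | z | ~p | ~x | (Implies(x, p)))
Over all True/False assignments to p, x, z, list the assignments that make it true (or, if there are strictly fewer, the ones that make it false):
is always true.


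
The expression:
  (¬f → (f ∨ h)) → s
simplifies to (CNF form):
(s ∨ ¬f) ∧ (s ∨ ¬h)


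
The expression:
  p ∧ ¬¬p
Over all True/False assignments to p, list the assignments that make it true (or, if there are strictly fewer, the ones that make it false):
is true only for:
  p=True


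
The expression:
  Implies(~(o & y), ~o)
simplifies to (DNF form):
y | ~o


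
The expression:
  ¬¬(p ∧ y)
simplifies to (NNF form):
p ∧ y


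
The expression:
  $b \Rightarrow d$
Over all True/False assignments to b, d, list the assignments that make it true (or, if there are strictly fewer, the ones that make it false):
is false only for:
  b=True, d=False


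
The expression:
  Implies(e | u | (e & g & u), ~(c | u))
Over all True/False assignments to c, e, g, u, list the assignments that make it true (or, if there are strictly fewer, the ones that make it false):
is true only for:
  c=False, e=False, g=False, u=False;
  c=False, e=False, g=True, u=False;
  c=False, e=True, g=False, u=False;
  c=False, e=True, g=True, u=False;
  c=True, e=False, g=False, u=False;
  c=True, e=False, g=True, u=False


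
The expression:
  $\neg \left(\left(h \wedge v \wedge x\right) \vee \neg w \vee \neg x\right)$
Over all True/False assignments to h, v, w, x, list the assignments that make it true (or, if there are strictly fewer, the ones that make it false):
is true only for:
  h=False, v=False, w=True, x=True;
  h=False, v=True, w=True, x=True;
  h=True, v=False, w=True, x=True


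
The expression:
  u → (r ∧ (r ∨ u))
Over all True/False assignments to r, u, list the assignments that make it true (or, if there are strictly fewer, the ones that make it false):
is false only for:
  r=False, u=True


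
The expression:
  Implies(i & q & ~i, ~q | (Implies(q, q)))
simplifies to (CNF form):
True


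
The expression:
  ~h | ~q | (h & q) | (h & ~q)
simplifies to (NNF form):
True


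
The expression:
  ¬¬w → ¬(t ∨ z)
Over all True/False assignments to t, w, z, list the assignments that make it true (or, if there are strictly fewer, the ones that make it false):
is false only for:
  t=False, w=True, z=True;
  t=True, w=True, z=False;
  t=True, w=True, z=True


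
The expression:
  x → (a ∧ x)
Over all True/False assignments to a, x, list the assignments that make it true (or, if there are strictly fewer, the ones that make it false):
is false only for:
  a=False, x=True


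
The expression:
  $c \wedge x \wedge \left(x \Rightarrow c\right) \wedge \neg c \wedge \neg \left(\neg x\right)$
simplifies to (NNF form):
$\text{False}$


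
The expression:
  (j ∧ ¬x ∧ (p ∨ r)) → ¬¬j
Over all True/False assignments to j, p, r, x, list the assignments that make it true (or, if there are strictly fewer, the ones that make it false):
is always true.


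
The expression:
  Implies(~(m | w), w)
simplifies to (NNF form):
m | w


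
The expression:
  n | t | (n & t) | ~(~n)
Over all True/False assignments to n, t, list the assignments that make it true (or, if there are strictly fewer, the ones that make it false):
is false only for:
  n=False, t=False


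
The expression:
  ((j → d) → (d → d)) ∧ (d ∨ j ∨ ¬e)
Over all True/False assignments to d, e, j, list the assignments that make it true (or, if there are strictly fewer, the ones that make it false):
is false only for:
  d=False, e=True, j=False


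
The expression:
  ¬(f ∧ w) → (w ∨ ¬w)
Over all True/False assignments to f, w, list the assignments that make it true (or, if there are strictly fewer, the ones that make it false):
is always true.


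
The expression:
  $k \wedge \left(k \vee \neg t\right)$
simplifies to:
$k$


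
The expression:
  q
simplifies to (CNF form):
q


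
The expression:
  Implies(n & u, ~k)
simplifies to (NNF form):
~k | ~n | ~u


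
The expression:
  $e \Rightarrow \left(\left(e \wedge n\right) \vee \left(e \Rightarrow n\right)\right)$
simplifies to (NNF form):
$n \vee \neg e$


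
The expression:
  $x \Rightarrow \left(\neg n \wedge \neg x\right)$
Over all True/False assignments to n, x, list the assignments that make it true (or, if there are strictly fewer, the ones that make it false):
is true only for:
  n=False, x=False;
  n=True, x=False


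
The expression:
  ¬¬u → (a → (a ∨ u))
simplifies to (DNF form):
True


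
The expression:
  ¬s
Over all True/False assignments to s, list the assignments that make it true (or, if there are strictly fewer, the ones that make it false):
is true only for:
  s=False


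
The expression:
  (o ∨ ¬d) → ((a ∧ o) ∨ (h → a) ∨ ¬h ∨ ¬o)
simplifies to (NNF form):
a ∨ ¬h ∨ ¬o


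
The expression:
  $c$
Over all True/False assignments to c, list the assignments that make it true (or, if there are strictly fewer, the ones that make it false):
is true only for:
  c=True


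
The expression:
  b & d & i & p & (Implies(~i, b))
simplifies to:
b & d & i & p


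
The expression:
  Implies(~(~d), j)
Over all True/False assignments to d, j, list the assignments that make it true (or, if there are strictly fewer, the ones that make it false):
is false only for:
  d=True, j=False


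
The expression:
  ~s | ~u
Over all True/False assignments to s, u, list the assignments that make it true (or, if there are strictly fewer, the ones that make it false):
is false only for:
  s=True, u=True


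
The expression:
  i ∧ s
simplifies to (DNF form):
i ∧ s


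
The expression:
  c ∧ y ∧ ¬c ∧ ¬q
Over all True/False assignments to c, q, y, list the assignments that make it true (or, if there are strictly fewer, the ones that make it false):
is never true.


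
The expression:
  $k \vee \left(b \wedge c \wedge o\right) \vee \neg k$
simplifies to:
$\text{True}$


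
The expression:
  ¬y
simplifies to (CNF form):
¬y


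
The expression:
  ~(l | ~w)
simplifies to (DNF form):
w & ~l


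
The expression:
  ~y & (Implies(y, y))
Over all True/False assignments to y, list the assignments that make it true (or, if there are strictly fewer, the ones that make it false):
is true only for:
  y=False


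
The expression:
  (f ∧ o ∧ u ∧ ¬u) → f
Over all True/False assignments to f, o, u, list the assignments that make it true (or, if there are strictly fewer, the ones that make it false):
is always true.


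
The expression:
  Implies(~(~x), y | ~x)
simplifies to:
y | ~x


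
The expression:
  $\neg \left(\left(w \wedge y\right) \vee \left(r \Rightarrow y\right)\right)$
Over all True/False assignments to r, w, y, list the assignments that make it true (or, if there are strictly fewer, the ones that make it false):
is true only for:
  r=True, w=False, y=False;
  r=True, w=True, y=False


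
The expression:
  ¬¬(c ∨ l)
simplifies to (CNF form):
c ∨ l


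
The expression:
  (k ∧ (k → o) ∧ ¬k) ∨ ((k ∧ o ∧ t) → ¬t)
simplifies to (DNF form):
¬k ∨ ¬o ∨ ¬t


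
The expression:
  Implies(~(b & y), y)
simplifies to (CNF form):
y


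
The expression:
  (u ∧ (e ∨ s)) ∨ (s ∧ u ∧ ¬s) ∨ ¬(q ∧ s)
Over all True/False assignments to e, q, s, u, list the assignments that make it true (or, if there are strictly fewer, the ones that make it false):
is false only for:
  e=False, q=True, s=True, u=False;
  e=True, q=True, s=True, u=False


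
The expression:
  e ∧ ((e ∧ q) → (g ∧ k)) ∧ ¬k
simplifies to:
e ∧ ¬k ∧ ¬q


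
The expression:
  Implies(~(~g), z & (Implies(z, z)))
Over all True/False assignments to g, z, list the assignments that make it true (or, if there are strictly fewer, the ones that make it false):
is false only for:
  g=True, z=False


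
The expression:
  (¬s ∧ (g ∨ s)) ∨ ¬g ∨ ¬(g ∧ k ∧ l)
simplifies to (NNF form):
¬g ∨ ¬k ∨ ¬l ∨ ¬s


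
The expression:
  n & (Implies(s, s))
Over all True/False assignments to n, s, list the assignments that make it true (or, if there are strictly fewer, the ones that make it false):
is true only for:
  n=True, s=False;
  n=True, s=True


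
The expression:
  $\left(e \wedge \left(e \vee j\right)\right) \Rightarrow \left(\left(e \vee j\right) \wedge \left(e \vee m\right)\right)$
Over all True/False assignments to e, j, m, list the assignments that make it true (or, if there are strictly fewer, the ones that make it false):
is always true.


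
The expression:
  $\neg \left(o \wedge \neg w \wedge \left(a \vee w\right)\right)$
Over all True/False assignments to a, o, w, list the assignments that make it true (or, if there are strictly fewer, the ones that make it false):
is false only for:
  a=True, o=True, w=False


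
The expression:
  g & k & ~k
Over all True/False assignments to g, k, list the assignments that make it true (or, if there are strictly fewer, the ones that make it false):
is never true.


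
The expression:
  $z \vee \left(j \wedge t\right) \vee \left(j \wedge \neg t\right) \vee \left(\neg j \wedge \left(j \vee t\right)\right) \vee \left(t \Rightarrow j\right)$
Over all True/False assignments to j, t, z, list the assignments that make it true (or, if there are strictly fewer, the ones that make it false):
is always true.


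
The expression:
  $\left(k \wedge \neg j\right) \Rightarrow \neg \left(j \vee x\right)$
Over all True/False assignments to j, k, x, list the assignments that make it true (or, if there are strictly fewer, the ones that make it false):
is false only for:
  j=False, k=True, x=True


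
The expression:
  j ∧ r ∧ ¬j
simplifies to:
False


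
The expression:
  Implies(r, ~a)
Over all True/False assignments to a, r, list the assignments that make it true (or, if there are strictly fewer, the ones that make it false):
is false only for:
  a=True, r=True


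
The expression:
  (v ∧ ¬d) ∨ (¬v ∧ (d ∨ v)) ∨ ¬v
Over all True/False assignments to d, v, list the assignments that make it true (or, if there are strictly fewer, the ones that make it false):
is false only for:
  d=True, v=True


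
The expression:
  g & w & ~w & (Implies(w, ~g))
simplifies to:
False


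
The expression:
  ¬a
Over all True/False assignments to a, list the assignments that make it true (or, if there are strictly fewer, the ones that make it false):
is true only for:
  a=False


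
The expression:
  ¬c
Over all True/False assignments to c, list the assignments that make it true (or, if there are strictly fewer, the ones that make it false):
is true only for:
  c=False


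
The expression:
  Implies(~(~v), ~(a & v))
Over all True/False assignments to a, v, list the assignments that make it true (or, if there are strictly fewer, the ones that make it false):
is false only for:
  a=True, v=True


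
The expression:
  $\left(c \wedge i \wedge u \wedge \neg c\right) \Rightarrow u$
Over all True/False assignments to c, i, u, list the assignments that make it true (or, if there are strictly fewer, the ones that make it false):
is always true.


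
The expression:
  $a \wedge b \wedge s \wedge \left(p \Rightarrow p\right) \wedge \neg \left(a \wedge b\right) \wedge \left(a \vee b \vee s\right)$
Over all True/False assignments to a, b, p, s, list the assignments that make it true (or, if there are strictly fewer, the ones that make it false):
is never true.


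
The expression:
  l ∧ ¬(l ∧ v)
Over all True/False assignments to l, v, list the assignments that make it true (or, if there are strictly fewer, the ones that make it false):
is true only for:
  l=True, v=False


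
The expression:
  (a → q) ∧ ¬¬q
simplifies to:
q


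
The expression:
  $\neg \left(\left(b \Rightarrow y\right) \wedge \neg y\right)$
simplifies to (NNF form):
$b \vee y$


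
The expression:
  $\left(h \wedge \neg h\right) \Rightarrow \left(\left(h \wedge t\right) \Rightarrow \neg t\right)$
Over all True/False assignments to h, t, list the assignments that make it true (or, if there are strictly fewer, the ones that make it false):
is always true.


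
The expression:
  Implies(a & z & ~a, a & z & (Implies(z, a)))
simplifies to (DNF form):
True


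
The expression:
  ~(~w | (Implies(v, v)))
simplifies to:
False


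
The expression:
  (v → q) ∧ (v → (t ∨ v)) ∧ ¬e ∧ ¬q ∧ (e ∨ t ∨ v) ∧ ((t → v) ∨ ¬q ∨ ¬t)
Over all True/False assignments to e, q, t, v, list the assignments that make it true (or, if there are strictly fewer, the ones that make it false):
is true only for:
  e=False, q=False, t=True, v=False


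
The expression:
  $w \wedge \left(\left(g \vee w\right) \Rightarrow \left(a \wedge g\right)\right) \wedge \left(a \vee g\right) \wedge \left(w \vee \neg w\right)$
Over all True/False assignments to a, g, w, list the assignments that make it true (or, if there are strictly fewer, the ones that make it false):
is true only for:
  a=True, g=True, w=True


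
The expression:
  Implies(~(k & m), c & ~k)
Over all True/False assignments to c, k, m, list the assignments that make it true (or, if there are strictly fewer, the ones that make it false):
is true only for:
  c=False, k=True, m=True;
  c=True, k=False, m=False;
  c=True, k=False, m=True;
  c=True, k=True, m=True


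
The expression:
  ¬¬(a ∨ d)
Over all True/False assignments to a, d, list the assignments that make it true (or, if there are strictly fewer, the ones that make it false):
is false only for:
  a=False, d=False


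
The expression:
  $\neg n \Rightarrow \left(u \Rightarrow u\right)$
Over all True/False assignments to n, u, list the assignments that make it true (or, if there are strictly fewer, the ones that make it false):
is always true.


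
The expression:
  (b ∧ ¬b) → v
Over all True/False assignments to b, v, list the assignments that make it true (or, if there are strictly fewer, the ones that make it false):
is always true.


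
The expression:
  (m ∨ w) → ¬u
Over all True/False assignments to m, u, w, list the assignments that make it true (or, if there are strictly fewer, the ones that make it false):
is false only for:
  m=False, u=True, w=True;
  m=True, u=True, w=False;
  m=True, u=True, w=True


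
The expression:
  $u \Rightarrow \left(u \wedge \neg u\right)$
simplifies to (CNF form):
$\neg u$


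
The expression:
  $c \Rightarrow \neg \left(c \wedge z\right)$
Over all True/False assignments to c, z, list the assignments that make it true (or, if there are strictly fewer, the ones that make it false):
is false only for:
  c=True, z=True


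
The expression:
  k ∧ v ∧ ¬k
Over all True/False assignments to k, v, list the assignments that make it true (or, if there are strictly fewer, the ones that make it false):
is never true.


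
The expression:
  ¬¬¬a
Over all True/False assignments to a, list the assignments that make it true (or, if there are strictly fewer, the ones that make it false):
is true only for:
  a=False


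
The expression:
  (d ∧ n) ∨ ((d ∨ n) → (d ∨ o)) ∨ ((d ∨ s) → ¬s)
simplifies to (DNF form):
d ∨ o ∨ ¬n ∨ ¬s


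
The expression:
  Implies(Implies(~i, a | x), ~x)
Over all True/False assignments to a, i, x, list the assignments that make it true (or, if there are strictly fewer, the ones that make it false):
is true only for:
  a=False, i=False, x=False;
  a=False, i=True, x=False;
  a=True, i=False, x=False;
  a=True, i=True, x=False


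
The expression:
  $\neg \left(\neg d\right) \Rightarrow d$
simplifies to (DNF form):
$\text{True}$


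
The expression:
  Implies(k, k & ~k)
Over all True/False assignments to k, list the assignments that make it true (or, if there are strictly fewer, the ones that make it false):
is true only for:
  k=False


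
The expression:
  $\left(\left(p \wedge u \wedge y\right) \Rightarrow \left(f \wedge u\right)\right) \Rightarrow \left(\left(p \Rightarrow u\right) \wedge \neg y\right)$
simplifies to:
$\left(p \vee \neg y\right) \wedge \left(u \vee \neg p\right) \wedge \left(\neg f \vee \neg y\right)$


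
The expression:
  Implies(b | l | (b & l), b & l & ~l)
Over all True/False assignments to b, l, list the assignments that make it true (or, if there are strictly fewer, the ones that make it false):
is true only for:
  b=False, l=False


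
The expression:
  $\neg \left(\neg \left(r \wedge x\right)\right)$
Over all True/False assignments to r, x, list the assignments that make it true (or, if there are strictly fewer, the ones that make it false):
is true only for:
  r=True, x=True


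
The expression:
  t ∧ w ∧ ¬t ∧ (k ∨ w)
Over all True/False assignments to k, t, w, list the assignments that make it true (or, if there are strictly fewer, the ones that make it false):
is never true.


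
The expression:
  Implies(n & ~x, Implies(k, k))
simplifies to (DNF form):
True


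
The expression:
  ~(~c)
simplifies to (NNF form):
c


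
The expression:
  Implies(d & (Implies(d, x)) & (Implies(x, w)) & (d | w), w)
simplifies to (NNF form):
True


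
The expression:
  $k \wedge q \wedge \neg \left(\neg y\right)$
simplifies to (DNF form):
$k \wedge q \wedge y$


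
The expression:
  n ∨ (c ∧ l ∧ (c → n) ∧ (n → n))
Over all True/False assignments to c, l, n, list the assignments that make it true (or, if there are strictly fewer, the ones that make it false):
is true only for:
  c=False, l=False, n=True;
  c=False, l=True, n=True;
  c=True, l=False, n=True;
  c=True, l=True, n=True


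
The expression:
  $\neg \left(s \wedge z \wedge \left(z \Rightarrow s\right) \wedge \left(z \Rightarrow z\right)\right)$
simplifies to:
$\neg s \vee \neg z$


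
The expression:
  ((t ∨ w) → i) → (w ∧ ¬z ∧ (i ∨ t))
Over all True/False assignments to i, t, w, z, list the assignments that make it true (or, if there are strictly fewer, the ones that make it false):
is true only for:
  i=False, t=False, w=True, z=False;
  i=False, t=False, w=True, z=True;
  i=False, t=True, w=False, z=False;
  i=False, t=True, w=False, z=True;
  i=False, t=True, w=True, z=False;
  i=False, t=True, w=True, z=True;
  i=True, t=False, w=True, z=False;
  i=True, t=True, w=True, z=False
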